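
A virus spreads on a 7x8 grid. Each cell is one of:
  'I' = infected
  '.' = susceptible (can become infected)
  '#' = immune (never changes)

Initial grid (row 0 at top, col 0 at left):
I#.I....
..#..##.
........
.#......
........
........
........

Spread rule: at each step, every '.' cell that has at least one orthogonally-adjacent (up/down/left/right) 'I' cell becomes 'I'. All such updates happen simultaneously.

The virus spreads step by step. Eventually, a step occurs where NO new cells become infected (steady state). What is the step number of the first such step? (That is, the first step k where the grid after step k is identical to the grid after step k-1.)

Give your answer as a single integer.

Step 0 (initial): 2 infected
Step 1: +4 new -> 6 infected
Step 2: +5 new -> 11 infected
Step 3: +6 new -> 17 infected
Step 4: +6 new -> 23 infected
Step 5: +8 new -> 31 infected
Step 6: +8 new -> 39 infected
Step 7: +6 new -> 45 infected
Step 8: +3 new -> 48 infected
Step 9: +2 new -> 50 infected
Step 10: +1 new -> 51 infected
Step 11: +0 new -> 51 infected

Answer: 11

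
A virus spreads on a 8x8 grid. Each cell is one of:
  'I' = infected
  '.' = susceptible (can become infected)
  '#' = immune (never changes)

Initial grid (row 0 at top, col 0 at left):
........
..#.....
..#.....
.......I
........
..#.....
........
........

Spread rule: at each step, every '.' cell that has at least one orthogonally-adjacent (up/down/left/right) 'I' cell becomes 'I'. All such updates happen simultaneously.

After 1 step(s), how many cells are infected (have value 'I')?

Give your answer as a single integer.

Step 0 (initial): 1 infected
Step 1: +3 new -> 4 infected

Answer: 4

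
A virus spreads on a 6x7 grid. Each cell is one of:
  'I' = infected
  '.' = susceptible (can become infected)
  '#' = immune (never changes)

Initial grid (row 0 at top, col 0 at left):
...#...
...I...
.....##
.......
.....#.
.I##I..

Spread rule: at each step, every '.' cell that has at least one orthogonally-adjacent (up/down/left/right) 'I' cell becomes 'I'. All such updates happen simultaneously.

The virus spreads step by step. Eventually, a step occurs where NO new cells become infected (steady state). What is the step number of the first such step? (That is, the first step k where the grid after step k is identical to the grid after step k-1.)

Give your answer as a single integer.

Answer: 5

Derivation:
Step 0 (initial): 3 infected
Step 1: +7 new -> 10 infected
Step 2: +13 new -> 23 infected
Step 3: +9 new -> 32 infected
Step 4: +4 new -> 36 infected
Step 5: +0 new -> 36 infected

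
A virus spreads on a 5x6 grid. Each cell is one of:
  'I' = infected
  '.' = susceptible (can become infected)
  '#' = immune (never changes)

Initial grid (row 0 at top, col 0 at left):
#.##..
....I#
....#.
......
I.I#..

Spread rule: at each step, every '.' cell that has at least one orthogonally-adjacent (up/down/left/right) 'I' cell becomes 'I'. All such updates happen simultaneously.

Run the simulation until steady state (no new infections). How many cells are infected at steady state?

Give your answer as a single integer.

Answer: 24

Derivation:
Step 0 (initial): 3 infected
Step 1: +5 new -> 8 infected
Step 2: +7 new -> 15 infected
Step 3: +4 new -> 19 infected
Step 4: +3 new -> 22 infected
Step 5: +2 new -> 24 infected
Step 6: +0 new -> 24 infected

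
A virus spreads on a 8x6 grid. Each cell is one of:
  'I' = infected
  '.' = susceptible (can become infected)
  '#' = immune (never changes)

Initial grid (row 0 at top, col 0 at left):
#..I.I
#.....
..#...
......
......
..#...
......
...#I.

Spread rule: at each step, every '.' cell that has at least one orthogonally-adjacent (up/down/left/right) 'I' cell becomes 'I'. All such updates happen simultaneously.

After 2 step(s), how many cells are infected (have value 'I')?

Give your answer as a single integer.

Answer: 17

Derivation:
Step 0 (initial): 3 infected
Step 1: +6 new -> 9 infected
Step 2: +8 new -> 17 infected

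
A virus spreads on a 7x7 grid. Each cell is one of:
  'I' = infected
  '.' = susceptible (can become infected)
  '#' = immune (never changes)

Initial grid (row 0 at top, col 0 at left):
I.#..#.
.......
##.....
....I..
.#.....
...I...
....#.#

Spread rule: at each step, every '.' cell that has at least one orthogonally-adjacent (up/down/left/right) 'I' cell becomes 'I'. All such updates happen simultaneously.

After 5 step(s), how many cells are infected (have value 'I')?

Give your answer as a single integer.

Step 0 (initial): 3 infected
Step 1: +10 new -> 13 infected
Step 2: +11 new -> 24 infected
Step 3: +12 new -> 36 infected
Step 4: +5 new -> 41 infected
Step 5: +1 new -> 42 infected

Answer: 42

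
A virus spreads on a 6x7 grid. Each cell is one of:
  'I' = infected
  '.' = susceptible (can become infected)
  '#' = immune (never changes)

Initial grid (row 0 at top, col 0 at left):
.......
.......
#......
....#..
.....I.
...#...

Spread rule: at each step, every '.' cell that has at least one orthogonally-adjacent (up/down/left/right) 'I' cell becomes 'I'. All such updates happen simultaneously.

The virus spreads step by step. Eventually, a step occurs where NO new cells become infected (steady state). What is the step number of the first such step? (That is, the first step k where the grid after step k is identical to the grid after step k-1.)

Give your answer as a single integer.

Answer: 10

Derivation:
Step 0 (initial): 1 infected
Step 1: +4 new -> 5 infected
Step 2: +5 new -> 10 infected
Step 3: +5 new -> 15 infected
Step 4: +7 new -> 22 infected
Step 5: +7 new -> 29 infected
Step 6: +5 new -> 34 infected
Step 7: +2 new -> 36 infected
Step 8: +2 new -> 38 infected
Step 9: +1 new -> 39 infected
Step 10: +0 new -> 39 infected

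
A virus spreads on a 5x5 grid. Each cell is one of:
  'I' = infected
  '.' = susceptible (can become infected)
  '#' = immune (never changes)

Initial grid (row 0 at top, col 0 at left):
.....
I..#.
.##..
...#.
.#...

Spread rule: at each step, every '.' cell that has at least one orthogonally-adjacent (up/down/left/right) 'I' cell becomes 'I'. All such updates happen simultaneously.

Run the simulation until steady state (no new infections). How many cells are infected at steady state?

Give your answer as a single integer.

Answer: 20

Derivation:
Step 0 (initial): 1 infected
Step 1: +3 new -> 4 infected
Step 2: +3 new -> 7 infected
Step 3: +3 new -> 10 infected
Step 4: +2 new -> 12 infected
Step 5: +2 new -> 14 infected
Step 6: +2 new -> 16 infected
Step 7: +2 new -> 18 infected
Step 8: +2 new -> 20 infected
Step 9: +0 new -> 20 infected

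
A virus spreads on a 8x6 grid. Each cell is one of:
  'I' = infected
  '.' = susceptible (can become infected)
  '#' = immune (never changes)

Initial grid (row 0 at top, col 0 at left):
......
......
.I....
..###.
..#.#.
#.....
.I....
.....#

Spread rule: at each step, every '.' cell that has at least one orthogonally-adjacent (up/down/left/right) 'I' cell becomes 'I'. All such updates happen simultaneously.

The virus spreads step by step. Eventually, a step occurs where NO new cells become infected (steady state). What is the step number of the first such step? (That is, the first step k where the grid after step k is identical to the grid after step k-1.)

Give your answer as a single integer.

Step 0 (initial): 2 infected
Step 1: +8 new -> 10 infected
Step 2: +10 new -> 20 infected
Step 3: +8 new -> 28 infected
Step 4: +7 new -> 35 infected
Step 5: +4 new -> 39 infected
Step 6: +2 new -> 41 infected
Step 7: +0 new -> 41 infected

Answer: 7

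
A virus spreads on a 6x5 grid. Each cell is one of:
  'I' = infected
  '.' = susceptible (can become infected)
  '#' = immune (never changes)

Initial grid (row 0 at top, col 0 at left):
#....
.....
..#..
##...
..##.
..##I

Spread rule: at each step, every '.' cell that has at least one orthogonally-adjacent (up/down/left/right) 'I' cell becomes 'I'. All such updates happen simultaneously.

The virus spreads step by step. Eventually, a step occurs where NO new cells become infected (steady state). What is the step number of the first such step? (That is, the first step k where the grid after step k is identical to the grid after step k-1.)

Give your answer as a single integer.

Step 0 (initial): 1 infected
Step 1: +1 new -> 2 infected
Step 2: +1 new -> 3 infected
Step 3: +2 new -> 5 infected
Step 4: +3 new -> 8 infected
Step 5: +2 new -> 10 infected
Step 6: +2 new -> 12 infected
Step 7: +2 new -> 14 infected
Step 8: +3 new -> 17 infected
Step 9: +1 new -> 18 infected
Step 10: +0 new -> 18 infected

Answer: 10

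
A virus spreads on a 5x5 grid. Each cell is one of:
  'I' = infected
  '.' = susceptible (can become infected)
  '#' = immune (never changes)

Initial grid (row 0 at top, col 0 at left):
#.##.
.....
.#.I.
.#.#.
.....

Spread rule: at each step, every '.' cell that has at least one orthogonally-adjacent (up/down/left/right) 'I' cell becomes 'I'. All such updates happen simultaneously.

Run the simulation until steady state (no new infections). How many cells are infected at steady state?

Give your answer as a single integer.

Answer: 19

Derivation:
Step 0 (initial): 1 infected
Step 1: +3 new -> 4 infected
Step 2: +4 new -> 8 infected
Step 3: +4 new -> 12 infected
Step 4: +4 new -> 16 infected
Step 5: +2 new -> 18 infected
Step 6: +1 new -> 19 infected
Step 7: +0 new -> 19 infected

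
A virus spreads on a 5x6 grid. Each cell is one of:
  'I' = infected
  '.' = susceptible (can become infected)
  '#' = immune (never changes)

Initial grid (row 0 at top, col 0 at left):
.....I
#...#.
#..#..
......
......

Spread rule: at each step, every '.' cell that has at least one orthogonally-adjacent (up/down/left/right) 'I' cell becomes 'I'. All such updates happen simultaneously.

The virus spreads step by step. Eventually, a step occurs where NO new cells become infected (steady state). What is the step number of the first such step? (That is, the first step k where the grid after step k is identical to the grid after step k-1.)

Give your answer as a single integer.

Step 0 (initial): 1 infected
Step 1: +2 new -> 3 infected
Step 2: +2 new -> 5 infected
Step 3: +4 new -> 9 infected
Step 4: +4 new -> 13 infected
Step 5: +5 new -> 18 infected
Step 6: +3 new -> 21 infected
Step 7: +2 new -> 23 infected
Step 8: +2 new -> 25 infected
Step 9: +1 new -> 26 infected
Step 10: +0 new -> 26 infected

Answer: 10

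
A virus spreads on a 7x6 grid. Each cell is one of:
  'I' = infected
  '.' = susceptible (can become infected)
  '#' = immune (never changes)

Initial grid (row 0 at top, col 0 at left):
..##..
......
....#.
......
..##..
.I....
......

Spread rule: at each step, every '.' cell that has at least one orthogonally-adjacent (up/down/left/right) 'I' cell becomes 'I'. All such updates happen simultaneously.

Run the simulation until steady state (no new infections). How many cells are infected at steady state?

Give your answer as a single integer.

Answer: 37

Derivation:
Step 0 (initial): 1 infected
Step 1: +4 new -> 5 infected
Step 2: +5 new -> 10 infected
Step 3: +5 new -> 15 infected
Step 4: +7 new -> 22 infected
Step 5: +7 new -> 29 infected
Step 6: +3 new -> 32 infected
Step 7: +2 new -> 34 infected
Step 8: +2 new -> 36 infected
Step 9: +1 new -> 37 infected
Step 10: +0 new -> 37 infected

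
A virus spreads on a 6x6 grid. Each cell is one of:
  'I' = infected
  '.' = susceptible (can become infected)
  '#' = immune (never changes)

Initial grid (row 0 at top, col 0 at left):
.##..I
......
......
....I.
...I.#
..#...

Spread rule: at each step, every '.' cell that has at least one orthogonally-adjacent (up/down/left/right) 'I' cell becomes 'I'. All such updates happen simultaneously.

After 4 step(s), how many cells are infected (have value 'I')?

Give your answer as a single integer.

Step 0 (initial): 3 infected
Step 1: +8 new -> 11 infected
Step 2: +7 new -> 18 infected
Step 3: +6 new -> 24 infected
Step 4: +4 new -> 28 infected

Answer: 28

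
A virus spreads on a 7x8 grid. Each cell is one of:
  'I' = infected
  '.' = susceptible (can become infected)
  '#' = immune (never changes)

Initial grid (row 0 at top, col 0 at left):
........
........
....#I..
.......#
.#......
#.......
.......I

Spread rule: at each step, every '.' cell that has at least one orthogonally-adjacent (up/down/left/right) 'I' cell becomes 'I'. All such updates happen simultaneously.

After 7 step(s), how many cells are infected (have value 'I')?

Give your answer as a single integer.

Step 0 (initial): 2 infected
Step 1: +5 new -> 7 infected
Step 2: +10 new -> 17 infected
Step 3: +9 new -> 26 infected
Step 4: +8 new -> 34 infected
Step 5: +7 new -> 41 infected
Step 6: +6 new -> 47 infected
Step 7: +5 new -> 52 infected

Answer: 52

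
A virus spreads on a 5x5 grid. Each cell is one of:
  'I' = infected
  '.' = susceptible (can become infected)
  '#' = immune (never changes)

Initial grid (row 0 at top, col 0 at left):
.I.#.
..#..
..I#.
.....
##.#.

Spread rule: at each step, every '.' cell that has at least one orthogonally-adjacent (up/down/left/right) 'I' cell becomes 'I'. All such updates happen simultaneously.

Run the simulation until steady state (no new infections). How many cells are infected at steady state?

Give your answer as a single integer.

Step 0 (initial): 2 infected
Step 1: +5 new -> 7 infected
Step 2: +5 new -> 12 infected
Step 3: +2 new -> 14 infected
Step 4: +2 new -> 16 infected
Step 5: +1 new -> 17 infected
Step 6: +2 new -> 19 infected
Step 7: +0 new -> 19 infected

Answer: 19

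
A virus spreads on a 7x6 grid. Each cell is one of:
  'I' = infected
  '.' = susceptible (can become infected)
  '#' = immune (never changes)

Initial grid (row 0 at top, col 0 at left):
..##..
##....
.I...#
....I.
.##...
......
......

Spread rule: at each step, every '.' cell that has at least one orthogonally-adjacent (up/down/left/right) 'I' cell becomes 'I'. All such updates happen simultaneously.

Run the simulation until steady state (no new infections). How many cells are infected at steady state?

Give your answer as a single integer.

Step 0 (initial): 2 infected
Step 1: +7 new -> 9 infected
Step 2: +8 new -> 17 infected
Step 3: +7 new -> 24 infected
Step 4: +5 new -> 29 infected
Step 5: +3 new -> 32 infected
Step 6: +1 new -> 33 infected
Step 7: +0 new -> 33 infected

Answer: 33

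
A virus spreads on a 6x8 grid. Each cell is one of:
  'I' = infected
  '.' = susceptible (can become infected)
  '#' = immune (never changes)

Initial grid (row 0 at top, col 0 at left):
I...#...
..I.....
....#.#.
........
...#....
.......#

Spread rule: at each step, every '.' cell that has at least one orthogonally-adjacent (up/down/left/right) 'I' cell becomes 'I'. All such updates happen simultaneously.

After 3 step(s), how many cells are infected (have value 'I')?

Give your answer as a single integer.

Step 0 (initial): 2 infected
Step 1: +6 new -> 8 infected
Step 2: +6 new -> 14 infected
Step 3: +5 new -> 19 infected

Answer: 19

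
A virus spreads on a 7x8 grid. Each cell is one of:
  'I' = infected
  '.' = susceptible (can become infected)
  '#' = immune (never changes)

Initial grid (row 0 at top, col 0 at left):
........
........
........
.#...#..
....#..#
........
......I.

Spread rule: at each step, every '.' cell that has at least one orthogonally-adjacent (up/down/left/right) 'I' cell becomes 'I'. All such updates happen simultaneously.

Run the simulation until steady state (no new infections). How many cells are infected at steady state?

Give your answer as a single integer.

Answer: 52

Derivation:
Step 0 (initial): 1 infected
Step 1: +3 new -> 4 infected
Step 2: +4 new -> 8 infected
Step 3: +4 new -> 12 infected
Step 4: +4 new -> 16 infected
Step 5: +6 new -> 22 infected
Step 6: +8 new -> 30 infected
Step 7: +8 new -> 38 infected
Step 8: +4 new -> 42 infected
Step 9: +4 new -> 46 infected
Step 10: +3 new -> 49 infected
Step 11: +2 new -> 51 infected
Step 12: +1 new -> 52 infected
Step 13: +0 new -> 52 infected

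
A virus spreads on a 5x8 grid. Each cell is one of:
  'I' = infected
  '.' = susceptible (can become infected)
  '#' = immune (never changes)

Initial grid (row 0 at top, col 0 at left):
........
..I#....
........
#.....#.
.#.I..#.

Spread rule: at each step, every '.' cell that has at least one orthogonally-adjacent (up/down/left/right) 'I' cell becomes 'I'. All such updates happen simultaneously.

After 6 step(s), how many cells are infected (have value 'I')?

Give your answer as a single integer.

Answer: 31

Derivation:
Step 0 (initial): 2 infected
Step 1: +6 new -> 8 infected
Step 2: +8 new -> 16 infected
Step 3: +6 new -> 22 infected
Step 4: +3 new -> 25 infected
Step 5: +3 new -> 28 infected
Step 6: +3 new -> 31 infected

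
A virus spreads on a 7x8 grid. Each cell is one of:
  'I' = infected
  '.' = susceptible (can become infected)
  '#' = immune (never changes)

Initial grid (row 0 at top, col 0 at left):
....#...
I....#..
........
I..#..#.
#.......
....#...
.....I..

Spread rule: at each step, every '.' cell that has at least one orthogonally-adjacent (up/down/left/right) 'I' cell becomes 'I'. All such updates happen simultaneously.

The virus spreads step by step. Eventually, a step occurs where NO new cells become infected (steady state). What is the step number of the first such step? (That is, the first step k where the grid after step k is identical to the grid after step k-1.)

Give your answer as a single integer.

Answer: 9

Derivation:
Step 0 (initial): 3 infected
Step 1: +7 new -> 10 infected
Step 2: +9 new -> 19 infected
Step 3: +11 new -> 30 infected
Step 4: +10 new -> 40 infected
Step 5: +4 new -> 44 infected
Step 6: +2 new -> 46 infected
Step 7: +2 new -> 48 infected
Step 8: +2 new -> 50 infected
Step 9: +0 new -> 50 infected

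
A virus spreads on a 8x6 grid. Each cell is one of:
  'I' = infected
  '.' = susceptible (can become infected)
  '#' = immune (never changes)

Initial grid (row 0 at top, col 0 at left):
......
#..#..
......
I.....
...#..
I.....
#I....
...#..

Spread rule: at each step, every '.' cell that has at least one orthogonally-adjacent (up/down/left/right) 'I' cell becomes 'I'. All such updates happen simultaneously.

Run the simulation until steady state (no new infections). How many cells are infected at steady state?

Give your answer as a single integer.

Step 0 (initial): 3 infected
Step 1: +6 new -> 9 infected
Step 2: +7 new -> 16 infected
Step 3: +6 new -> 22 infected
Step 4: +7 new -> 29 infected
Step 5: +7 new -> 36 infected
Step 6: +4 new -> 40 infected
Step 7: +2 new -> 42 infected
Step 8: +1 new -> 43 infected
Step 9: +0 new -> 43 infected

Answer: 43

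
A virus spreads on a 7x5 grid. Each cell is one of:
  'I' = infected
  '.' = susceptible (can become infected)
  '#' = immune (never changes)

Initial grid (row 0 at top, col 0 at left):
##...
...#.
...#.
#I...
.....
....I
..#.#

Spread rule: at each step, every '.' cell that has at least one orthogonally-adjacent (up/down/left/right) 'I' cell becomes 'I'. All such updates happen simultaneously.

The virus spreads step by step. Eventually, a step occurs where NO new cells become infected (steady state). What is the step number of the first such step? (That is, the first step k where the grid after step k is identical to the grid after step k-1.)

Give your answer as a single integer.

Step 0 (initial): 2 infected
Step 1: +5 new -> 7 infected
Step 2: +11 new -> 18 infected
Step 3: +5 new -> 23 infected
Step 4: +3 new -> 26 infected
Step 5: +2 new -> 28 infected
Step 6: +0 new -> 28 infected

Answer: 6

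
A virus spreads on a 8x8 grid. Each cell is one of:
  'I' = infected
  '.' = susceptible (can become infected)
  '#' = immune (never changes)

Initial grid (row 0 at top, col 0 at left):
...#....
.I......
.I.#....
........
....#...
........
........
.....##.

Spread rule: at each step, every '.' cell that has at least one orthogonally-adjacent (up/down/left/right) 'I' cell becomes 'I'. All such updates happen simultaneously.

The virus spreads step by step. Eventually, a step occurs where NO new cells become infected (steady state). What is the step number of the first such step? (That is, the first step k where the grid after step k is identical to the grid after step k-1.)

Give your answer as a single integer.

Answer: 12

Derivation:
Step 0 (initial): 2 infected
Step 1: +6 new -> 8 infected
Step 2: +6 new -> 14 infected
Step 3: +5 new -> 19 infected
Step 4: +8 new -> 27 infected
Step 5: +8 new -> 35 infected
Step 6: +9 new -> 44 infected
Step 7: +7 new -> 51 infected
Step 8: +4 new -> 55 infected
Step 9: +2 new -> 57 infected
Step 10: +1 new -> 58 infected
Step 11: +1 new -> 59 infected
Step 12: +0 new -> 59 infected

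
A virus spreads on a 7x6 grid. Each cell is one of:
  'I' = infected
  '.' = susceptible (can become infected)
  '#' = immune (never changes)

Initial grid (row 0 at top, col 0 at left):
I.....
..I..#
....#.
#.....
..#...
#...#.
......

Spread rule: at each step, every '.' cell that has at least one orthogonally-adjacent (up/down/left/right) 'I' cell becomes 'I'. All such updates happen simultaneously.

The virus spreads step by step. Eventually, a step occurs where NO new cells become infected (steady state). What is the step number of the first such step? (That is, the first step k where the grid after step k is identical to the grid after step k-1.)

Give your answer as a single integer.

Answer: 9

Derivation:
Step 0 (initial): 2 infected
Step 1: +6 new -> 8 infected
Step 2: +6 new -> 14 infected
Step 3: +3 new -> 17 infected
Step 4: +4 new -> 21 infected
Step 5: +5 new -> 26 infected
Step 6: +5 new -> 31 infected
Step 7: +4 new -> 35 infected
Step 8: +1 new -> 36 infected
Step 9: +0 new -> 36 infected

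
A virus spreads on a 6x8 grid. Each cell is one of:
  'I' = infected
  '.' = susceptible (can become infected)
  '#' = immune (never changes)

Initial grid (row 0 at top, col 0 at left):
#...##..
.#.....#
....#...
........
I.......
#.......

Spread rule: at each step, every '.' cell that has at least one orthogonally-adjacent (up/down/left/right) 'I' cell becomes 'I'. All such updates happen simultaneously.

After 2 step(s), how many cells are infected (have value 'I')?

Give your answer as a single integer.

Answer: 7

Derivation:
Step 0 (initial): 1 infected
Step 1: +2 new -> 3 infected
Step 2: +4 new -> 7 infected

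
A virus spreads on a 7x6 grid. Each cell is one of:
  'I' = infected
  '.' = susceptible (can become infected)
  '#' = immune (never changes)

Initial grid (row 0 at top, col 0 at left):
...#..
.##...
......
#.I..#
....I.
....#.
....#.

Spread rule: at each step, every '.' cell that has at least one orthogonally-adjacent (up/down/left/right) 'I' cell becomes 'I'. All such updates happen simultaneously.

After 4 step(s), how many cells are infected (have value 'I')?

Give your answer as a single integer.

Step 0 (initial): 2 infected
Step 1: +7 new -> 9 infected
Step 2: +7 new -> 16 infected
Step 3: +9 new -> 25 infected
Step 4: +5 new -> 30 infected

Answer: 30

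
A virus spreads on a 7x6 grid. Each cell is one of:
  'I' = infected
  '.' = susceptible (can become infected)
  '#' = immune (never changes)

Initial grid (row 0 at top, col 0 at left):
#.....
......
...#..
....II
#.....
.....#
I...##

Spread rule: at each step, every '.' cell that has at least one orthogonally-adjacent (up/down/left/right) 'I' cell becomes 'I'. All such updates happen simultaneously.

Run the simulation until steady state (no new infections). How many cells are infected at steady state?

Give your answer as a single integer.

Step 0 (initial): 3 infected
Step 1: +7 new -> 10 infected
Step 2: +7 new -> 17 infected
Step 3: +10 new -> 27 infected
Step 4: +4 new -> 31 infected
Step 5: +3 new -> 34 infected
Step 6: +2 new -> 36 infected
Step 7: +0 new -> 36 infected

Answer: 36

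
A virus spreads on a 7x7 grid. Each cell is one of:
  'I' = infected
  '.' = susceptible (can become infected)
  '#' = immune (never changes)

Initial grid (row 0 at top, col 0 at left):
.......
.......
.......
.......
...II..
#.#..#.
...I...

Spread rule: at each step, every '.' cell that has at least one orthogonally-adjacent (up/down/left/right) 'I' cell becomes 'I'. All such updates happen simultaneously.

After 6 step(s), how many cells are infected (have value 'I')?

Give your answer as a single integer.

Answer: 45

Derivation:
Step 0 (initial): 3 infected
Step 1: +8 new -> 11 infected
Step 2: +8 new -> 19 infected
Step 3: +11 new -> 30 infected
Step 4: +7 new -> 37 infected
Step 5: +5 new -> 42 infected
Step 6: +3 new -> 45 infected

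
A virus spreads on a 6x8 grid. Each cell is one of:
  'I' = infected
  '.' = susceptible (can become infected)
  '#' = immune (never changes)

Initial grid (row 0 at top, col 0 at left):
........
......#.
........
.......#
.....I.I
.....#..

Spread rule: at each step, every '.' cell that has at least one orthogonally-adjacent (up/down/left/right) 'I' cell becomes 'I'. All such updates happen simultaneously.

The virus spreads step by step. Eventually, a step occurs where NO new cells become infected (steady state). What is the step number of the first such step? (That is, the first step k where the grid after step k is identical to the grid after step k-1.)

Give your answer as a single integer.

Step 0 (initial): 2 infected
Step 1: +4 new -> 6 infected
Step 2: +6 new -> 12 infected
Step 3: +6 new -> 18 infected
Step 4: +7 new -> 25 infected
Step 5: +8 new -> 33 infected
Step 6: +6 new -> 39 infected
Step 7: +3 new -> 42 infected
Step 8: +2 new -> 44 infected
Step 9: +1 new -> 45 infected
Step 10: +0 new -> 45 infected

Answer: 10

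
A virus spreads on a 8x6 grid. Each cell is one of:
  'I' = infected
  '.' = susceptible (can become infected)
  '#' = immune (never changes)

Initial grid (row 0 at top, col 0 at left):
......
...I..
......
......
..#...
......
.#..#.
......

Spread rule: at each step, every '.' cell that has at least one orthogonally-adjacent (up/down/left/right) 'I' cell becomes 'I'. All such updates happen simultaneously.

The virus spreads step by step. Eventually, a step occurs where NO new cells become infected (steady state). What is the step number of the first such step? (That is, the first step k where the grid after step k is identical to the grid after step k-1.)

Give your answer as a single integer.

Answer: 10

Derivation:
Step 0 (initial): 1 infected
Step 1: +4 new -> 5 infected
Step 2: +7 new -> 12 infected
Step 3: +8 new -> 20 infected
Step 4: +6 new -> 26 infected
Step 5: +6 new -> 32 infected
Step 6: +5 new -> 37 infected
Step 7: +4 new -> 41 infected
Step 8: +3 new -> 44 infected
Step 9: +1 new -> 45 infected
Step 10: +0 new -> 45 infected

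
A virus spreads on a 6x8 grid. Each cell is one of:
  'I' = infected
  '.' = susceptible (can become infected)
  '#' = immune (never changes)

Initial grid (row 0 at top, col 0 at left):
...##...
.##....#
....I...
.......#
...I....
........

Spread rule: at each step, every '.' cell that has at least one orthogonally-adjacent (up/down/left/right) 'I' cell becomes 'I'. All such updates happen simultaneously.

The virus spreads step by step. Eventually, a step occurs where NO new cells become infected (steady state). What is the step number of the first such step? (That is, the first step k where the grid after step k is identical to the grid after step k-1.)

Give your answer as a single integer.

Step 0 (initial): 2 infected
Step 1: +8 new -> 10 infected
Step 2: +10 new -> 20 infected
Step 3: +10 new -> 30 infected
Step 4: +6 new -> 36 infected
Step 5: +3 new -> 39 infected
Step 6: +1 new -> 40 infected
Step 7: +1 new -> 41 infected
Step 8: +1 new -> 42 infected
Step 9: +0 new -> 42 infected

Answer: 9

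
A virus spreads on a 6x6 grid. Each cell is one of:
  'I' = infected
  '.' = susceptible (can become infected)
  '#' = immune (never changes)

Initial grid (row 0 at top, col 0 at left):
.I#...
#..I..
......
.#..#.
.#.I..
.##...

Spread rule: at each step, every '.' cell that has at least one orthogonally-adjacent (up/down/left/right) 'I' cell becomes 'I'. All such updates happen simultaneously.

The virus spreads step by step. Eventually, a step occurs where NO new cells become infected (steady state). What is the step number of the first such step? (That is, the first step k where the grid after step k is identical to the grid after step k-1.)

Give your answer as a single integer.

Step 0 (initial): 3 infected
Step 1: +10 new -> 13 infected
Step 2: +8 new -> 21 infected
Step 3: +5 new -> 26 infected
Step 4: +1 new -> 27 infected
Step 5: +1 new -> 28 infected
Step 6: +1 new -> 29 infected
Step 7: +0 new -> 29 infected

Answer: 7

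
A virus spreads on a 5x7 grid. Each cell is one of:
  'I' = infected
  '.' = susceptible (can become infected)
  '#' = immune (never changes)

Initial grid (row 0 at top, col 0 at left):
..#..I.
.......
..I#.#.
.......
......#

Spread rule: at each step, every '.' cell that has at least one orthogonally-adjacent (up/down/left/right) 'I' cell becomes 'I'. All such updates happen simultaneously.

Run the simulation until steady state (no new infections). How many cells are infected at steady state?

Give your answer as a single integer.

Answer: 31

Derivation:
Step 0 (initial): 2 infected
Step 1: +6 new -> 8 infected
Step 2: +9 new -> 17 infected
Step 3: +8 new -> 25 infected
Step 4: +5 new -> 30 infected
Step 5: +1 new -> 31 infected
Step 6: +0 new -> 31 infected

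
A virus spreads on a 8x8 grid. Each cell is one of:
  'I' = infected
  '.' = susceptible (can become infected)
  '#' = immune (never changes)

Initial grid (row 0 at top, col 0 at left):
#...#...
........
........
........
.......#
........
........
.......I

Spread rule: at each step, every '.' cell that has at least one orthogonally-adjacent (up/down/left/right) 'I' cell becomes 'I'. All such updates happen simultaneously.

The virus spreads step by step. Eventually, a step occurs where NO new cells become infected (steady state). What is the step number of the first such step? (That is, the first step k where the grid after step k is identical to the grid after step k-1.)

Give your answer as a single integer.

Step 0 (initial): 1 infected
Step 1: +2 new -> 3 infected
Step 2: +3 new -> 6 infected
Step 3: +3 new -> 9 infected
Step 4: +4 new -> 13 infected
Step 5: +5 new -> 18 infected
Step 6: +7 new -> 25 infected
Step 7: +8 new -> 33 infected
Step 8: +8 new -> 41 infected
Step 9: +7 new -> 48 infected
Step 10: +4 new -> 52 infected
Step 11: +4 new -> 56 infected
Step 12: +3 new -> 59 infected
Step 13: +2 new -> 61 infected
Step 14: +0 new -> 61 infected

Answer: 14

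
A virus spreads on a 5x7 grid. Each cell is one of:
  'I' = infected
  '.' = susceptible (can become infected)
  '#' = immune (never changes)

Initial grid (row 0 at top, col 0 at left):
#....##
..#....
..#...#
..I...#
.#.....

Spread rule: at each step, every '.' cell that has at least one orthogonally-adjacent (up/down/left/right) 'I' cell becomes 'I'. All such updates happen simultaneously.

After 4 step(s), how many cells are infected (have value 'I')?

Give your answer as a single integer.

Answer: 22

Derivation:
Step 0 (initial): 1 infected
Step 1: +3 new -> 4 infected
Step 2: +5 new -> 9 infected
Step 3: +7 new -> 16 infected
Step 4: +6 new -> 22 infected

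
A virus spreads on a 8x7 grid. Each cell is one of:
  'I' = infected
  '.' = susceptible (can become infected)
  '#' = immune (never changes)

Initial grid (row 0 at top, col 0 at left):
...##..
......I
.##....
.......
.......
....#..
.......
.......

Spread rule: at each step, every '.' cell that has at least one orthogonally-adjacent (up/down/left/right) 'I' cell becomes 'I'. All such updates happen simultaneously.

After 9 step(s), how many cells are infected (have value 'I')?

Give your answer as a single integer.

Step 0 (initial): 1 infected
Step 1: +3 new -> 4 infected
Step 2: +4 new -> 8 infected
Step 3: +4 new -> 12 infected
Step 4: +5 new -> 17 infected
Step 5: +6 new -> 23 infected
Step 6: +6 new -> 29 infected
Step 7: +7 new -> 36 infected
Step 8: +5 new -> 41 infected
Step 9: +4 new -> 45 infected

Answer: 45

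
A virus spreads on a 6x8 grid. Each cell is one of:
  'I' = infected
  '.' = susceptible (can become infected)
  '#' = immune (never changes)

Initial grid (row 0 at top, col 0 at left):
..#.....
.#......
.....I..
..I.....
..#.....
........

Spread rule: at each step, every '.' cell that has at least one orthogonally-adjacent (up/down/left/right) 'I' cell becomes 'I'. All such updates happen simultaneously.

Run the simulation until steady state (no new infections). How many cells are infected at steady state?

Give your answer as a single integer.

Step 0 (initial): 2 infected
Step 1: +7 new -> 9 infected
Step 2: +13 new -> 22 infected
Step 3: +12 new -> 34 infected
Step 4: +8 new -> 42 infected
Step 5: +2 new -> 44 infected
Step 6: +1 new -> 45 infected
Step 7: +0 new -> 45 infected

Answer: 45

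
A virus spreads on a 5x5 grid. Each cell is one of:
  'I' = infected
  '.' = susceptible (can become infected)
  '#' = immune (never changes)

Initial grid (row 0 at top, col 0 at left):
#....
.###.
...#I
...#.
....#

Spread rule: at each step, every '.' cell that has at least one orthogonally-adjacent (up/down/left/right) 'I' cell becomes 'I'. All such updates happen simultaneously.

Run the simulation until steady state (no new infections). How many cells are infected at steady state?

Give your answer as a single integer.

Step 0 (initial): 1 infected
Step 1: +2 new -> 3 infected
Step 2: +1 new -> 4 infected
Step 3: +1 new -> 5 infected
Step 4: +1 new -> 6 infected
Step 5: +1 new -> 7 infected
Step 6: +0 new -> 7 infected

Answer: 7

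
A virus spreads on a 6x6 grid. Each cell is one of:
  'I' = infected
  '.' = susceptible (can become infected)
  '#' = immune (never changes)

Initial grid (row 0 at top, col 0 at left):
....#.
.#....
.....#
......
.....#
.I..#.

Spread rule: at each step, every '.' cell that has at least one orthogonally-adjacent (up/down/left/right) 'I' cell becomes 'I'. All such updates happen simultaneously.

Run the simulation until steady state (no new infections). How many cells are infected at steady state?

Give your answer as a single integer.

Step 0 (initial): 1 infected
Step 1: +3 new -> 4 infected
Step 2: +4 new -> 8 infected
Step 3: +4 new -> 12 infected
Step 4: +4 new -> 16 infected
Step 5: +4 new -> 20 infected
Step 6: +5 new -> 25 infected
Step 7: +3 new -> 28 infected
Step 8: +1 new -> 29 infected
Step 9: +1 new -> 30 infected
Step 10: +0 new -> 30 infected

Answer: 30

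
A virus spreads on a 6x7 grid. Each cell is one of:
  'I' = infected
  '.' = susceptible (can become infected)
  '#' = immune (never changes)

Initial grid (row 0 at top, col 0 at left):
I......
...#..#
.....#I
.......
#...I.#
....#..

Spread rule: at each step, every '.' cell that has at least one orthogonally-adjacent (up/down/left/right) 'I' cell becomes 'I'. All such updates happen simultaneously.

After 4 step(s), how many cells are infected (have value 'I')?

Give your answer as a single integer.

Step 0 (initial): 3 infected
Step 1: +6 new -> 9 infected
Step 2: +9 new -> 18 infected
Step 3: +10 new -> 28 infected
Step 4: +5 new -> 33 infected

Answer: 33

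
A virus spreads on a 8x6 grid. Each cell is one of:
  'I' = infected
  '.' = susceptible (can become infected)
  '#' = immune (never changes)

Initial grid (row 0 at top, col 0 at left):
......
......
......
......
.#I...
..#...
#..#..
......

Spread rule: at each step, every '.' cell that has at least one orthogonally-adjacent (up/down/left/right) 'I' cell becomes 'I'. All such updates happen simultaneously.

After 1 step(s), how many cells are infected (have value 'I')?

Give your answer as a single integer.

Answer: 3

Derivation:
Step 0 (initial): 1 infected
Step 1: +2 new -> 3 infected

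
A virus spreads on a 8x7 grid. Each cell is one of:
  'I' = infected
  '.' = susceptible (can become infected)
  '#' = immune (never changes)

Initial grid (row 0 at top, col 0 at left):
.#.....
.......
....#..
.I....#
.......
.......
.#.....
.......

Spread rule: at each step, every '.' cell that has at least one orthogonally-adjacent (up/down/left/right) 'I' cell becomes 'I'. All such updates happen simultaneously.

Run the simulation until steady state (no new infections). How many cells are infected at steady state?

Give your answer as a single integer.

Answer: 52

Derivation:
Step 0 (initial): 1 infected
Step 1: +4 new -> 5 infected
Step 2: +7 new -> 12 infected
Step 3: +7 new -> 19 infected
Step 4: +8 new -> 27 infected
Step 5: +8 new -> 35 infected
Step 6: +8 new -> 43 infected
Step 7: +5 new -> 48 infected
Step 8: +3 new -> 51 infected
Step 9: +1 new -> 52 infected
Step 10: +0 new -> 52 infected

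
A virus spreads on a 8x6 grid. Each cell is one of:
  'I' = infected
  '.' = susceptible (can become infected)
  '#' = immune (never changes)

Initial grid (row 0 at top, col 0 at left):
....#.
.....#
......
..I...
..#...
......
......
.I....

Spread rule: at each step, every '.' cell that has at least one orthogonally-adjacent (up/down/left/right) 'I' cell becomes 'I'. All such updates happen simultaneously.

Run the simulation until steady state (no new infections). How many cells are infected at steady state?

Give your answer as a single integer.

Answer: 44

Derivation:
Step 0 (initial): 2 infected
Step 1: +6 new -> 8 infected
Step 2: +11 new -> 19 infected
Step 3: +13 new -> 32 infected
Step 4: +9 new -> 41 infected
Step 5: +3 new -> 44 infected
Step 6: +0 new -> 44 infected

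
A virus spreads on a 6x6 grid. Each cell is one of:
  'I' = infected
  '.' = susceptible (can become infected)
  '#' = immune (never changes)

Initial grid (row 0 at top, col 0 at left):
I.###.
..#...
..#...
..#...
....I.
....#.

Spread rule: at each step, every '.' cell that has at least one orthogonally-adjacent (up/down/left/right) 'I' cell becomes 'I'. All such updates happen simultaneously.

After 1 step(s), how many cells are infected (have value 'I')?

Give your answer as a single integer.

Answer: 7

Derivation:
Step 0 (initial): 2 infected
Step 1: +5 new -> 7 infected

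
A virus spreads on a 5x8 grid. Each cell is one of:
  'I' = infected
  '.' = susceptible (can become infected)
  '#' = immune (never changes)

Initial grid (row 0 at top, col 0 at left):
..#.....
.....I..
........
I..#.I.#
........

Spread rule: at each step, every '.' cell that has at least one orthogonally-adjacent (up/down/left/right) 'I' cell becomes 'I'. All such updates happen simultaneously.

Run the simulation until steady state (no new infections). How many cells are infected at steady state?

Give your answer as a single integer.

Step 0 (initial): 3 infected
Step 1: +10 new -> 13 infected
Step 2: +12 new -> 25 infected
Step 3: +11 new -> 36 infected
Step 4: +1 new -> 37 infected
Step 5: +0 new -> 37 infected

Answer: 37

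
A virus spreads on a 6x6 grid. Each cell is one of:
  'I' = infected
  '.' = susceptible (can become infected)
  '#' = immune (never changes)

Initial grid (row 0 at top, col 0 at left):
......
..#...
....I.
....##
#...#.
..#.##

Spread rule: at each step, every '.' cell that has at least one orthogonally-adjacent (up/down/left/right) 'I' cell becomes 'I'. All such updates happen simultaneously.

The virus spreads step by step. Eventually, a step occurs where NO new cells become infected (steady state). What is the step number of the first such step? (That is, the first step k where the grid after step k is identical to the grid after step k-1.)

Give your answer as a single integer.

Answer: 8

Derivation:
Step 0 (initial): 1 infected
Step 1: +3 new -> 4 infected
Step 2: +5 new -> 9 infected
Step 3: +5 new -> 14 infected
Step 4: +6 new -> 20 infected
Step 5: +4 new -> 24 infected
Step 6: +2 new -> 26 infected
Step 7: +1 new -> 27 infected
Step 8: +0 new -> 27 infected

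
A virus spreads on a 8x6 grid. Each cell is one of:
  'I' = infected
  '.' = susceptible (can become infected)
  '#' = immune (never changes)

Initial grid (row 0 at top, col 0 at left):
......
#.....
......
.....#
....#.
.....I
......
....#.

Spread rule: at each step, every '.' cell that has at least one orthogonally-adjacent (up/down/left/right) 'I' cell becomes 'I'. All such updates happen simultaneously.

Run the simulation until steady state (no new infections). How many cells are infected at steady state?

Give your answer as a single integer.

Answer: 44

Derivation:
Step 0 (initial): 1 infected
Step 1: +3 new -> 4 infected
Step 2: +3 new -> 7 infected
Step 3: +3 new -> 10 infected
Step 4: +5 new -> 15 infected
Step 5: +7 new -> 22 infected
Step 6: +7 new -> 29 infected
Step 7: +7 new -> 36 infected
Step 8: +5 new -> 41 infected
Step 9: +2 new -> 43 infected
Step 10: +1 new -> 44 infected
Step 11: +0 new -> 44 infected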